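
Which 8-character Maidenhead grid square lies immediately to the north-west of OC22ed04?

Longitude extended square 0; −1 → -1, wraps to 9, carry into subsquare.
Longitude subsquare e = 4; −1 → 3 = d.
Latitude extended square 4; +1 → 5.

OC22dd95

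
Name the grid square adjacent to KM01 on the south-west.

JM90

Longitude square 0; −1 → -1, wraps to 9, carry into field.
Longitude field K = 10; −1 → 9 = J.
Latitude square 1; −1 → 0.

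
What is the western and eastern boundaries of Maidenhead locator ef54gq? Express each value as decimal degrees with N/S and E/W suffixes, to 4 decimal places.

89.5000° W, 89.4167° W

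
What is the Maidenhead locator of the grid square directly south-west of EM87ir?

EM87hq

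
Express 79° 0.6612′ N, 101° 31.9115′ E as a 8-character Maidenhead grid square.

Offset from 180°W / 90°S: lon 281.53186°, lat 169.01102°.
Field: 281.53186/20 → 14 → O, 169.01102/10 → 16 → Q; chars OQ.
Square: 1.53186/2 → 0, 9.01102/1 → 9; chars 09.
Subsquare: 1.53186/0.0833333 → 18 → s, 0.01102/0.0416667 → 0 → a; chars sa.
Extended square: 0.03186/0.00833333 → 3, 0.01102/0.00416667 → 2; chars 32.

OQ09sa32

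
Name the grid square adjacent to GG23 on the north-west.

GG14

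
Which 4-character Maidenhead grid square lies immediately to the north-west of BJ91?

Longitude square 9; −1 → 8.
Latitude square 1; +1 → 2.

BJ82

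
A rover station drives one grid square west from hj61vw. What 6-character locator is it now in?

HJ61uw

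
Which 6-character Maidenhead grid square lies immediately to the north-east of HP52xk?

HP62al

Longitude subsquare x = 23; +1 → 24, wraps to 0 = a, carry into square.
Longitude square 5; +1 → 6.
Latitude subsquare k = 10; +1 → 11 = l.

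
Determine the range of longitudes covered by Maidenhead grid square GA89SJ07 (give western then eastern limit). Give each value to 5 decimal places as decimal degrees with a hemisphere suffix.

42.50000° W, 42.49167° W

Field G=6, A=0: +6·20° lon, +0·10° lat → SW at lon -60°, lat -90°.
Square 8, 9: +8·2° lon, +9·1° lat → SW at lon -44°, lat -81°.
Subsquare s=18, j=9: +18·0.0833333° lon, +9·0.0416667° lat → SW at lon -42.5°, lat -80.625°.
Extended square 0, 7: +0·0.00833333° lon, +7·0.00416667° lat → SW at lon -42.5°, lat -80.5958°.
Cell spans 0.00833333° lon × 0.00416667° lat.
west 42.50000° W, east 42.49167° W.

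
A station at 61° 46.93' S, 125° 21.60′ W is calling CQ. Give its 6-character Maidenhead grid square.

CC78hf

Add 180° to longitude and 90° to latitude: 54.6400, 28.2178.
Field: 54.6400/20 → 2 → C, 28.2178/10 → 2 → C; chars CC.
Square: 14.6400/2 → 7, 8.2178/1 → 8; chars 78.
Subsquare: 0.6400/0.0833333 → 7 → h, 0.2178/0.0416667 → 5 → f; chars hf.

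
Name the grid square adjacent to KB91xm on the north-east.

Longitude subsquare x = 23; +1 → 24, wraps to 0 = a, carry into square.
Longitude square 9; +1 → 10, wraps to 0, carry into field.
Longitude field K = 10; +1 → 11 = L.
Latitude subsquare m = 12; +1 → 13 = n.

LB01an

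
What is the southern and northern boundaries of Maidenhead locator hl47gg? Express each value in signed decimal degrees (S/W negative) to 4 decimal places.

Field H=7, L=11: +7·20° lon, +11·10° lat → SW at lon -40°, lat 20°.
Square 4, 7: +4·2° lon, +7·1° lat → SW at lon -32°, lat 27°.
Subsquare g=6, g=6: +6·0.0833333° lon, +6·0.0416667° lat → SW at lon -31.5°, lat 27.25°.
Cell spans 0.0833333° lon × 0.0416667° lat.
south 27.2500, north 27.2917.

27.2500, 27.2917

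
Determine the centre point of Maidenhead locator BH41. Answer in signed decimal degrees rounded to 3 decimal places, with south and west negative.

-18.500, -151.000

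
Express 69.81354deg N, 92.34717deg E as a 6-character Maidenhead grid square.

NP69et

Offset from 180°W / 90°S: lon 272.3472°, lat 159.8135°.
Field: 272.3472/20 → 13 → N, 159.8135/10 → 15 → P; chars NP.
Square: 12.3472/2 → 6, 9.8135/1 → 9; chars 69.
Subsquare: 0.3472/0.0833333 → 4 → e, 0.8135/0.0416667 → 19 → t; chars et.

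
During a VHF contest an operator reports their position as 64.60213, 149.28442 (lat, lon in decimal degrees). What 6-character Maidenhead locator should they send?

QP44po

Offset from 180°W / 90°S: lon 329.2844°, lat 154.6021°.
Field: 329.2844/20 → 16 → Q, 154.6021/10 → 15 → P; chars QP.
Square: 9.2844/2 → 4, 4.6021/1 → 4; chars 44.
Subsquare: 1.2844/0.0833333 → 15 → p, 0.6021/0.0416667 → 14 → o; chars po.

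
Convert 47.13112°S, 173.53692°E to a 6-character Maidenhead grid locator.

RE62su

Add 180° to longitude and 90° to latitude: 353.5369, 42.8689.
Field (20°×10°, letters A–R): lon ⌊353.5369/20⌋ = 17 → R; lat ⌊42.8689/10⌋ = 4 → E.
Square (2°×1°, digits 0–9): lon ⌊13.5369/2⌋ = 6; lat ⌊2.8689/1⌋ = 2.
Subsquare (5′×2.5′, letters a–x): lon ⌊1.5369/0.0833333⌋ = 18 → s; lat ⌊0.8689/0.0416667⌋ = 20 → u.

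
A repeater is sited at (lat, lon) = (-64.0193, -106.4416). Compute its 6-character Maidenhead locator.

DC65sx

Offset from 180°W / 90°S: lon 73.5584°, lat 25.9807°.
Field (20°×10°, letters A–R): lon ⌊73.5584/20⌋ = 3 → D; lat ⌊25.9807/10⌋ = 2 → C.
Square (2°×1°, digits 0–9): lon ⌊13.5584/2⌋ = 6; lat ⌊5.9807/1⌋ = 5.
Subsquare (5′×2.5′, letters a–x): lon ⌊1.5584/0.0833333⌋ = 18 → s; lat ⌊0.9807/0.0416667⌋ = 23 → x.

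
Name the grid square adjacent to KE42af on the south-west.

Longitude subsquare a = 0; −1 → -1, wraps to 23 = x, carry into square.
Longitude square 4; −1 → 3.
Latitude subsquare f = 5; −1 → 4 = e.

KE32xe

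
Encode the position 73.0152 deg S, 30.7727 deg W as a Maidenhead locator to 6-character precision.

Offset from 180°W / 90°S: lon 149.2273°, lat 16.9848°.
Field: lon ⌊149.2273/20⌋ = 7 → H; lat ⌊16.9848/10⌋ = 1 → B.
Square: lon ⌊9.2273/2⌋ = 4; lat ⌊6.9848/1⌋ = 6.
Subsquare: lon ⌊1.2273/0.0833333⌋ = 14 → o; lat ⌊0.9848/0.0416667⌋ = 23 → x.

HB46ox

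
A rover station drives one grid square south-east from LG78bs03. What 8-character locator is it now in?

LG78bs12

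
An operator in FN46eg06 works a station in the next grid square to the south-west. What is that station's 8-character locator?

FN46dg95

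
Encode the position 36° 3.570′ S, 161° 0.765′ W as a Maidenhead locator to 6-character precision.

Add 180° to longitude and 90° to latitude: 18.9872, 53.9405.
Field (20°×10°, letters A–R): lon ⌊18.9872/20⌋ = 0 → A; lat ⌊53.9405/10⌋ = 5 → F.
Square (2°×1°, digits 0–9): lon ⌊18.9872/2⌋ = 9; lat ⌊3.9405/1⌋ = 3.
Subsquare (5′×2.5′, letters a–x): lon ⌊0.9872/0.0833333⌋ = 11 → l; lat ⌊0.9405/0.0416667⌋ = 22 → w.

AF93lw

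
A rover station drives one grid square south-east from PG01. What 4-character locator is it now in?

PG10

Longitude square 0; +1 → 1.
Latitude square 1; −1 → 0.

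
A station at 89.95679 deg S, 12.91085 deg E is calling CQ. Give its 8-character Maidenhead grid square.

Offset from 180°W / 90°S: lon 192.91085°, lat 0.04321°.
Field: 192.91085/20 → 9 → J, 0.04321/10 → 0 → A; chars JA.
Square: 12.91085/2 → 6, 0.04321/1 → 0; chars 60.
Subsquare: 0.91085/0.0833333 → 10 → k, 0.04321/0.0416667 → 1 → b; chars kb.
Extended square: 0.07752/0.00833333 → 9, 0.00154/0.00416667 → 0; chars 90.

JA60kb90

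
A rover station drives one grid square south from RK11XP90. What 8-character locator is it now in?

RK11xo99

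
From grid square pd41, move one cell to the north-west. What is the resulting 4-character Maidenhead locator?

PD32

Longitude square 4; −1 → 3.
Latitude square 1; +1 → 2.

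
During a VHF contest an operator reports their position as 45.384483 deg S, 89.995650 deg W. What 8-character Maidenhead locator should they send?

EE54ao07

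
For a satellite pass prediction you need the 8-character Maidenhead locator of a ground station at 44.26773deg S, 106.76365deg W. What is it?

Offset from 180°W / 90°S: lon 73.23635°, lat 45.73227°.
Field (20°×10°, letters A–R): 73.23635/20 → 3 → D, 45.73227/10 → 4 → E; chars DE.
Square (2°×1°, digits 0–9): 13.23635/2 → 6, 5.73227/1 → 5; chars 65.
Subsquare (5′×2.5′, letters a–x): 1.23635/0.0833333 → 14 → o, 0.73227/0.0416667 → 17 → r; chars or.
Extended square (30″×15″, digits 0–9): 0.06968/0.00833333 → 8, 0.02394/0.00416667 → 5; chars 85.

DE65or85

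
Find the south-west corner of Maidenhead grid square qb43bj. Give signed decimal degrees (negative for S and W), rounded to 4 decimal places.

Field Q=16, B=1: +16·20° lon, +1·10° lat → SW at lon 140°, lat -80°.
Square 4, 3: +4·2° lon, +3·1° lat → SW at lon 148°, lat -77°.
Subsquare b=1, j=9: +1·0.0833333° lon, +9·0.0416667° lat → SW at lon 148.083°, lat -76.625°.
latitude -76.6250, longitude 148.0833.

-76.6250, 148.0833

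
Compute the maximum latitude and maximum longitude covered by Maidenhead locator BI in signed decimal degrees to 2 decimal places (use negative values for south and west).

0.00, -140.00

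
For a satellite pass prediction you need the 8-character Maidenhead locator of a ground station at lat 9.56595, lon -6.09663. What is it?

IJ69wn85

Add 180° to longitude and 90° to latitude: 173.90337, 99.56595.
Field: 173.90337/20 → 8 → I, 99.56595/10 → 9 → J; chars IJ.
Square: 13.90337/2 → 6, 9.56595/1 → 9; chars 69.
Subsquare: 1.90337/0.0833333 → 22 → w, 0.56595/0.0416667 → 13 → n; chars wn.
Extended square: 0.07004/0.00833333 → 8, 0.02428/0.00416667 → 5; chars 85.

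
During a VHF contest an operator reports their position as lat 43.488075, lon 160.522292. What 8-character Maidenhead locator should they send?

RN03gl27

Shift to the Maidenhead origin (180°W, 90°S): lon 340.52229, lat 133.48808.
Field: 340.52229/20 → 17 → R, 133.48808/10 → 13 → N; chars RN.
Square: 0.52229/2 → 0, 3.48808/1 → 3; chars 03.
Subsquare: 0.52229/0.0833333 → 6 → g, 0.48808/0.0416667 → 11 → l; chars gl.
Extended square: 0.02229/0.00833333 → 2, 0.02974/0.00416667 → 7; chars 27.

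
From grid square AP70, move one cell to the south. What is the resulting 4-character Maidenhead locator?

AO79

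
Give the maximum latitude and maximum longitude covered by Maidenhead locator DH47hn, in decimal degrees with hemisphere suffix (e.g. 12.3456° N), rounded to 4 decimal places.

12.4167° S, 111.3333° W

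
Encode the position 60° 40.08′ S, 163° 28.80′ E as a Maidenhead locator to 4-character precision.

RC19

Shift to the Maidenhead origin (180°W, 90°S): lon 343.48, lat 29.33.
Field: lon ⌊343.48/20⌋ = 17 → R; lat ⌊29.33/10⌋ = 2 → C.
Square: lon ⌊3.48/2⌋ = 1; lat ⌊9.33/1⌋ = 9.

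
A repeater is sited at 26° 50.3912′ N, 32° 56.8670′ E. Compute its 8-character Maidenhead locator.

KL66lu31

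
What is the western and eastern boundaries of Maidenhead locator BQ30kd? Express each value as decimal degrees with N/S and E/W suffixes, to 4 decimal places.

153.1667° W, 153.0833° W

Field B=1, Q=16: +1·20° lon, +16·10° lat → SW at lon -160°, lat 70°.
Square 3, 0: +3·2° lon, +0·1° lat → SW at lon -154°, lat 70°.
Subsquare k=10, d=3: +10·0.0833333° lon, +3·0.0416667° lat → SW at lon -153.167°, lat 70.125°.
Cell spans 0.0833333° lon × 0.0416667° lat.
west 153.1667° W, east 153.0833° W.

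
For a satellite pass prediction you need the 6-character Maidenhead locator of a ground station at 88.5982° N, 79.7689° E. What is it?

MR98vo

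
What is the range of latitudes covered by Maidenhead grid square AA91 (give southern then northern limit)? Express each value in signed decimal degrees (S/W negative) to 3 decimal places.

-89.000, -88.000

Field A=0, A=0: +0·20° lon, +0·10° lat → SW at lon -180°, lat -90°.
Square 9, 1: +9·2° lon, +1·1° lat → SW at lon -162°, lat -89°.
Cell spans 2° lon × 1° lat.
south -89.000, north -88.000.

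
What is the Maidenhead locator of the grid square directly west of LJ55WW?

Longitude subsquare w = 22; −1 → 21 = v.
The latitude characters are unchanged.

LJ55vw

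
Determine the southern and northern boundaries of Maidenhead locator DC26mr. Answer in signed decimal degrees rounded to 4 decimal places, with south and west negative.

-63.2917, -63.2500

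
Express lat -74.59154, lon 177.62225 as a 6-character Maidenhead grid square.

Shift to the Maidenhead origin (180°W, 90°S): lon 357.6223, lat 15.4085.
Field (20°×10°, letters A–R): lon ⌊357.6223/20⌋ = 17 → R; lat ⌊15.4085/10⌋ = 1 → B.
Square (2°×1°, digits 0–9): lon ⌊17.6223/2⌋ = 8; lat ⌊5.4085/1⌋ = 5.
Subsquare (5′×2.5′, letters a–x): lon ⌊1.6223/0.0833333⌋ = 19 → t; lat ⌊0.4085/0.0416667⌋ = 9 → j.

RB85tj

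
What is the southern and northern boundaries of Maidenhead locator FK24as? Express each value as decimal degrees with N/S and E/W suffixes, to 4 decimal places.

14.7500° N, 14.7917° N

Field F=5, K=10: +5·20° lon, +10·10° lat → SW at lon -80°, lat 10°.
Square 2, 4: +2·2° lon, +4·1° lat → SW at lon -76°, lat 14°.
Subsquare a=0, s=18: +0·0.0833333° lon, +18·0.0416667° lat → SW at lon -76°, lat 14.75°.
Cell spans 0.0833333° lon × 0.0416667° lat.
south 14.7500° N, north 14.7917° N.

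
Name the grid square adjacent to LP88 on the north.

Latitude square 8; +1 → 9.
The longitude characters are unchanged.

LP89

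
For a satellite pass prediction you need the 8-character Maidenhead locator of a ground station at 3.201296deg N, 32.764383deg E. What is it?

Add 180° to longitude and 90° to latitude: 212.76438, 93.20130.
Field: lon ⌊212.76438/20⌋ = 10 → K; lat ⌊93.20130/10⌋ = 9 → J.
Square: lon ⌊12.76438/2⌋ = 6; lat ⌊3.20130/1⌋ = 3.
Subsquare: lon ⌊0.76438/0.0833333⌋ = 9 → j; lat ⌊0.20130/0.0416667⌋ = 4 → e.
Extended square: lon ⌊0.01438/0.00833333⌋ = 1; lat ⌊0.03463/0.00416667⌋ = 8.

KJ63je18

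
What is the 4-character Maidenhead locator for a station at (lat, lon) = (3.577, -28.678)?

HJ53

Add 180° to longitude and 90° to latitude: 151.32, 93.58.
Field: lon ⌊151.32/20⌋ = 7 → H; lat ⌊93.58/10⌋ = 9 → J.
Square: lon ⌊11.32/2⌋ = 5; lat ⌊3.58/1⌋ = 3.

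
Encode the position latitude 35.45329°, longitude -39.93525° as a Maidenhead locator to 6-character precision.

Add 180° to longitude and 90° to latitude: 140.0648, 125.4533.
Field (20°×10°, letters A–R): 140.0648/20 → 7 → H, 125.4533/10 → 12 → M; chars HM.
Square (2°×1°, digits 0–9): 0.0648/2 → 0, 5.4533/1 → 5; chars 05.
Subsquare (5′×2.5′, letters a–x): 0.0648/0.0833333 → 0 → a, 0.4533/0.0416667 → 10 → k; chars ak.

HM05ak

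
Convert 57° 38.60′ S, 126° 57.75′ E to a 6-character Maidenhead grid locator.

Add 180° to longitude and 90° to latitude: 306.9625, 32.3567.
Field: lon ⌊306.9625/20⌋ = 15 → P; lat ⌊32.3567/10⌋ = 3 → D.
Square: lon ⌊6.9625/2⌋ = 3; lat ⌊2.3567/1⌋ = 2.
Subsquare: lon ⌊0.9625/0.0833333⌋ = 11 → l; lat ⌊0.3567/0.0416667⌋ = 8 → i.

PD32li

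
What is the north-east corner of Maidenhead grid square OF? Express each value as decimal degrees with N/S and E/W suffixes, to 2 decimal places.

30.00° S, 120.00° E

Field O=14, F=5: +14·20° lon, +5·10° lat → SW at lon 100°, lat -40°.
Cell spans 20° lon × 10° lat. NE corner is SW corner plus one full cell.
latitude 30.00° S, longitude 120.00° E.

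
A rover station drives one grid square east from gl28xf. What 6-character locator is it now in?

Longitude subsquare x = 23; +1 → 24, wraps to 0 = a, carry into square.
Longitude square 2; +1 → 3.
The latitude characters are unchanged.

GL38af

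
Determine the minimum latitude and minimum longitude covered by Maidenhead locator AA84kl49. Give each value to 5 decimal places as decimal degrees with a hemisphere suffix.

Field A=0, A=0: +0·20° lon, +0·10° lat → SW at lon -180°, lat -90°.
Square 8, 4: +8·2° lon, +4·1° lat → SW at lon -164°, lat -86°.
Subsquare k=10, l=11: +10·0.0833333° lon, +11·0.0416667° lat → SW at lon -163.167°, lat -85.5417°.
Extended square 4, 9: +4·0.00833333° lon, +9·0.00416667° lat → SW at lon -163.133°, lat -85.5042°.
latitude 85.50417° S, longitude 163.13333° W.

85.50417° S, 163.13333° W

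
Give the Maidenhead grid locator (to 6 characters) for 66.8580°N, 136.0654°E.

PP86au

Add 180° to longitude and 90° to latitude: 316.0654, 156.8580.
Field: lon ⌊316.0654/20⌋ = 15 → P; lat ⌊156.8580/10⌋ = 15 → P.
Square: lon ⌊16.0654/2⌋ = 8; lat ⌊6.8580/1⌋ = 6.
Subsquare: lon ⌊0.0654/0.0833333⌋ = 0 → a; lat ⌊0.8580/0.0416667⌋ = 20 → u.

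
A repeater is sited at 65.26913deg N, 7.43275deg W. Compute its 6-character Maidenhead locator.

IP65gg

Shift to the Maidenhead origin (180°W, 90°S): lon 172.5673, lat 155.2691.
Field: lon ⌊172.5673/20⌋ = 8 → I; lat ⌊155.2691/10⌋ = 15 → P.
Square: lon ⌊12.5673/2⌋ = 6; lat ⌊5.2691/1⌋ = 5.
Subsquare: lon ⌊0.5673/0.0833333⌋ = 6 → g; lat ⌊0.2691/0.0416667⌋ = 6 → g.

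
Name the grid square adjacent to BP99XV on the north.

BP99xw

Latitude subsquare v = 21; +1 → 22 = w.
The longitude characters are unchanged.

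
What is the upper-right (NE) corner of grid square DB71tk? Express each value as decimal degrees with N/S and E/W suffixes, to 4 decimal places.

Field D=3, B=1: +3·20° lon, +1·10° lat → SW at lon -120°, lat -80°.
Square 7, 1: +7·2° lon, +1·1° lat → SW at lon -106°, lat -79°.
Subsquare t=19, k=10: +19·0.0833333° lon, +10·0.0416667° lat → SW at lon -104.417°, lat -78.5833°.
Cell spans 0.0833333° lon × 0.0416667° lat. NE corner is SW corner plus one full cell.
latitude 78.5417° S, longitude 104.3333° W.

78.5417° S, 104.3333° W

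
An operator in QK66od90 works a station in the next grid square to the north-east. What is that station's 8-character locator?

QK66pd01

Longitude extended square 9; +1 → 10, wraps to 0, carry into subsquare.
Longitude subsquare o = 14; +1 → 15 = p.
Latitude extended square 0; +1 → 1.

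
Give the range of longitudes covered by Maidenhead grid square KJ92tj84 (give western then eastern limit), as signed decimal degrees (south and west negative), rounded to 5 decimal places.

39.65000, 39.65833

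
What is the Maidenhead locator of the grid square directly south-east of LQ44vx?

Longitude subsquare v = 21; +1 → 22 = w.
Latitude subsquare x = 23; −1 → 22 = w.

LQ44ww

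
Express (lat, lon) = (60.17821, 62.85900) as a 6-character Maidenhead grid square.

MP10ke

Add 180° to longitude and 90° to latitude: 242.8590, 150.1782.
Field: 242.8590/20 → 12 → M, 150.1782/10 → 15 → P; chars MP.
Square: 2.8590/2 → 1, 0.1782/1 → 0; chars 10.
Subsquare: 0.8590/0.0833333 → 10 → k, 0.1782/0.0416667 → 4 → e; chars ke.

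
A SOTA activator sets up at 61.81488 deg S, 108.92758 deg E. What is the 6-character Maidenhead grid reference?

OC48le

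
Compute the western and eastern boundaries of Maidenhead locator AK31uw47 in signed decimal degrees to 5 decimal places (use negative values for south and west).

-172.30000, -172.29167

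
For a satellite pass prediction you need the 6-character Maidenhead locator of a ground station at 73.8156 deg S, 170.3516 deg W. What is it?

AB46te

Offset from 180°W / 90°S: lon 9.6484°, lat 16.1844°.
Field: lon ⌊9.6484/20⌋ = 0 → A; lat ⌊16.1844/10⌋ = 1 → B.
Square: lon ⌊9.6484/2⌋ = 4; lat ⌊6.1844/1⌋ = 6.
Subsquare: lon ⌊1.6484/0.0833333⌋ = 19 → t; lat ⌊0.1844/0.0416667⌋ = 4 → e.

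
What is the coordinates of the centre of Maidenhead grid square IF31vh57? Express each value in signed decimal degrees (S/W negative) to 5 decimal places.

-38.67708, -12.20417

Field I=8, F=5: +8·20° lon, +5·10° lat → SW at lon -20°, lat -40°.
Square 3, 1: +3·2° lon, +1·1° lat → SW at lon -14°, lat -39°.
Subsquare v=21, h=7: +21·0.0833333° lon, +7·0.0416667° lat → SW at lon -12.25°, lat -38.7083°.
Extended square 5, 7: +5·0.00833333° lon, +7·0.00416667° lat → SW at lon -12.2083°, lat -38.6792°.
Cell spans 0.00833333° lon × 0.00416667° lat. Centre is SW corner plus half of each.
latitude -38.67708, longitude -12.20417.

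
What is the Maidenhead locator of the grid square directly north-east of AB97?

BB08

Longitude square 9; +1 → 10, wraps to 0, carry into field.
Longitude field A = 0; +1 → 1 = B.
Latitude square 7; +1 → 8.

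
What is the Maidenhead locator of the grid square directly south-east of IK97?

Longitude square 9; +1 → 10, wraps to 0, carry into field.
Longitude field I = 8; +1 → 9 = J.
Latitude square 7; −1 → 6.

JK06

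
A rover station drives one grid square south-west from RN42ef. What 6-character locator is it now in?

Longitude subsquare e = 4; −1 → 3 = d.
Latitude subsquare f = 5; −1 → 4 = e.

RN42de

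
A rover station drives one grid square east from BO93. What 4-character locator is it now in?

CO03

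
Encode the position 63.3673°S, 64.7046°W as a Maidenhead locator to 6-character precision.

FC76pp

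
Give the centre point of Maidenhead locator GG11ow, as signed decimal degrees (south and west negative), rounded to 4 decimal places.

-28.0625, -56.7917

Field G=6, G=6: +6·20° lon, +6·10° lat → SW at lon -60°, lat -30°.
Square 1, 1: +1·2° lon, +1·1° lat → SW at lon -58°, lat -29°.
Subsquare o=14, w=22: +14·0.0833333° lon, +22·0.0416667° lat → SW at lon -56.8333°, lat -28.0833°.
Cell spans 0.0833333° lon × 0.0416667° lat. Centre is SW corner plus half of each.
latitude -28.0625, longitude -56.7917.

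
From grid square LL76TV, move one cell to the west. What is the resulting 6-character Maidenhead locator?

Longitude subsquare t = 19; −1 → 18 = s.
The latitude characters are unchanged.

LL76sv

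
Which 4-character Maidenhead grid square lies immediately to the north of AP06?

AP07

Latitude square 6; +1 → 7.
The longitude characters are unchanged.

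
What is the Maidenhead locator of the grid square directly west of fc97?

FC87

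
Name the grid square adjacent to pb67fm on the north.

Latitude subsquare m = 12; +1 → 13 = n.
The longitude characters are unchanged.

PB67fn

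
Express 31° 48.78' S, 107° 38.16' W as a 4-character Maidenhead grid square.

DF68

Shift to the Maidenhead origin (180°W, 90°S): lon 72.36, lat 58.19.
Field: 72.36/20 → 3 → D, 58.19/10 → 5 → F; chars DF.
Square: 12.36/2 → 6, 8.19/1 → 8; chars 68.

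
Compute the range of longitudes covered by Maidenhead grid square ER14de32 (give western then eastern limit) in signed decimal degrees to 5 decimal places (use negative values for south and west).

Field E=4, R=17: +4·20° lon, +17·10° lat → SW at lon -100°, lat 80°.
Square 1, 4: +1·2° lon, +4·1° lat → SW at lon -98°, lat 84°.
Subsquare d=3, e=4: +3·0.0833333° lon, +4·0.0416667° lat → SW at lon -97.75°, lat 84.1667°.
Extended square 3, 2: +3·0.00833333° lon, +2·0.00416667° lat → SW at lon -97.725°, lat 84.175°.
Cell spans 0.00833333° lon × 0.00416667° lat.
west -97.72500, east -97.71667.

-97.72500, -97.71667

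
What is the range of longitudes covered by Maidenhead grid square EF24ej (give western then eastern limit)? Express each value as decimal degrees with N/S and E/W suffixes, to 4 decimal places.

95.6667° W, 95.5833° W

Field E=4, F=5: +4·20° lon, +5·10° lat → SW at lon -100°, lat -40°.
Square 2, 4: +2·2° lon, +4·1° lat → SW at lon -96°, lat -36°.
Subsquare e=4, j=9: +4·0.0833333° lon, +9·0.0416667° lat → SW at lon -95.6667°, lat -35.625°.
Cell spans 0.0833333° lon × 0.0416667° lat.
west 95.6667° W, east 95.5833° W.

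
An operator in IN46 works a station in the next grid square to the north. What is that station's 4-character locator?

IN47

Latitude square 6; +1 → 7.
The longitude characters are unchanged.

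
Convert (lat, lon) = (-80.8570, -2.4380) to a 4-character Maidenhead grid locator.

IA89

Add 180° to longitude and 90° to latitude: 177.56, 9.14.
Field: lon ⌊177.56/20⌋ = 8 → I; lat ⌊9.14/10⌋ = 0 → A.
Square: lon ⌊17.56/2⌋ = 8; lat ⌊9.14/1⌋ = 9.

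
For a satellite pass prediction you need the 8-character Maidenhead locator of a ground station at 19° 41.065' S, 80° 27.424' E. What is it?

NH00fh45

Offset from 180°W / 90°S: lon 260.45707°, lat 70.31558°.
Field: lon ⌊260.45707/20⌋ = 13 → N; lat ⌊70.31558/10⌋ = 7 → H.
Square: lon ⌊0.45707/2⌋ = 0; lat ⌊0.31558/1⌋ = 0.
Subsquare: lon ⌊0.45707/0.0833333⌋ = 5 → f; lat ⌊0.31558/0.0416667⌋ = 7 → h.
Extended square: lon ⌊0.04040/0.00833333⌋ = 4; lat ⌊0.02392/0.00416667⌋ = 5.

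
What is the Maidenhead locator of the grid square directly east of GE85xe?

GE95ae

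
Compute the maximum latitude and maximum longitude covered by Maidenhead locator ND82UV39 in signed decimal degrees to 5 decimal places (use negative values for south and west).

-57.08333, 97.70000

Field N=13, D=3: +13·20° lon, +3·10° lat → SW at lon 80°, lat -60°.
Square 8, 2: +8·2° lon, +2·1° lat → SW at lon 96°, lat -58°.
Subsquare u=20, v=21: +20·0.0833333° lon, +21·0.0416667° lat → SW at lon 97.6667°, lat -57.125°.
Extended square 3, 9: +3·0.00833333° lon, +9·0.00416667° lat → SW at lon 97.6917°, lat -57.0875°.
Cell spans 0.00833333° lon × 0.00416667° lat. NE corner is SW corner plus one full cell.
latitude -57.08333, longitude 97.70000.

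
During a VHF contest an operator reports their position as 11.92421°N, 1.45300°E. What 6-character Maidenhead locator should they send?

JK01rw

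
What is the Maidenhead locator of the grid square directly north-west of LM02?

Longitude square 0; −1 → -1, wraps to 9, carry into field.
Longitude field L = 11; −1 → 10 = K.
Latitude square 2; +1 → 3.

KM93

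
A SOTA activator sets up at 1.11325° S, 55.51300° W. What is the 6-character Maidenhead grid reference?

GI28fv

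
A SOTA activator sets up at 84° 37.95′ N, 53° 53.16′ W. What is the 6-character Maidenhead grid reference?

GR34bp

Shift to the Maidenhead origin (180°W, 90°S): lon 126.1140, lat 174.6325.
Field: lon ⌊126.1140/20⌋ = 6 → G; lat ⌊174.6325/10⌋ = 17 → R.
Square: lon ⌊6.1140/2⌋ = 3; lat ⌊4.6325/1⌋ = 4.
Subsquare: lon ⌊0.1140/0.0833333⌋ = 1 → b; lat ⌊0.6325/0.0416667⌋ = 15 → p.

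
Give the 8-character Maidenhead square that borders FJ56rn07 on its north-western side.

FJ56qn98

Longitude extended square 0; −1 → -1, wraps to 9, carry into subsquare.
Longitude subsquare r = 17; −1 → 16 = q.
Latitude extended square 7; +1 → 8.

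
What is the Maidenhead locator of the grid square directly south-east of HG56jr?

HG56kq

Longitude subsquare j = 9; +1 → 10 = k.
Latitude subsquare r = 17; −1 → 16 = q.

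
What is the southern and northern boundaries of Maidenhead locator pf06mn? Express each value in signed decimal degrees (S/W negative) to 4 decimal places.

Field P=15, F=5: +15·20° lon, +5·10° lat → SW at lon 120°, lat -40°.
Square 0, 6: +0·2° lon, +6·1° lat → SW at lon 120°, lat -34°.
Subsquare m=12, n=13: +12·0.0833333° lon, +13·0.0416667° lat → SW at lon 121°, lat -33.4583°.
Cell spans 0.0833333° lon × 0.0416667° lat.
south -33.4583, north -33.4167.

-33.4583, -33.4167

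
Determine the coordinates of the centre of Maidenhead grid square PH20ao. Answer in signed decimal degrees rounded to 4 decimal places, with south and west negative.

Field P=15, H=7: +15·20° lon, +7·10° lat → SW at lon 120°, lat -20°.
Square 2, 0: +2·2° lon, +0·1° lat → SW at lon 124°, lat -20°.
Subsquare a=0, o=14: +0·0.0833333° lon, +14·0.0416667° lat → SW at lon 124°, lat -19.4167°.
Cell spans 0.0833333° lon × 0.0416667° lat. Centre is SW corner plus half of each.
latitude -19.3958, longitude 124.0417.

-19.3958, 124.0417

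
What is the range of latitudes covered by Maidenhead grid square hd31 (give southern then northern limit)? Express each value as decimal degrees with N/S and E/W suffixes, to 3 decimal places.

59.000° S, 58.000° S

Field H=7, D=3: +7·20° lon, +3·10° lat → SW at lon -40°, lat -60°.
Square 3, 1: +3·2° lon, +1·1° lat → SW at lon -34°, lat -59°.
Cell spans 2° lon × 1° lat.
south 59.000° S, north 58.000° S.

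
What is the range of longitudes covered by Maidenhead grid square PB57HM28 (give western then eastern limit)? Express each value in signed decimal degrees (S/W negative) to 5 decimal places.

130.60000, 130.60833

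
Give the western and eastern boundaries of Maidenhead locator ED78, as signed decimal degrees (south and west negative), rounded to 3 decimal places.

-86.000, -84.000

Field E=4, D=3: +4·20° lon, +3·10° lat → SW at lon -100°, lat -60°.
Square 7, 8: +7·2° lon, +8·1° lat → SW at lon -86°, lat -52°.
Cell spans 2° lon × 1° lat.
west -86.000, east -84.000.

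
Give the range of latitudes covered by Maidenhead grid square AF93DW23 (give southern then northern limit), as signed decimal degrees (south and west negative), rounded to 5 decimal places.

Field A=0, F=5: +0·20° lon, +5·10° lat → SW at lon -180°, lat -40°.
Square 9, 3: +9·2° lon, +3·1° lat → SW at lon -162°, lat -37°.
Subsquare d=3, w=22: +3·0.0833333° lon, +22·0.0416667° lat → SW at lon -161.75°, lat -36.0833°.
Extended square 2, 3: +2·0.00833333° lon, +3·0.00416667° lat → SW at lon -161.733°, lat -36.0708°.
Cell spans 0.00833333° lon × 0.00416667° lat.
south -36.07083, north -36.06667.

-36.07083, -36.06667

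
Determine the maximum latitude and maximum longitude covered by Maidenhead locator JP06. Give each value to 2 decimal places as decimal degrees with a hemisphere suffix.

Field J=9, P=15: +9·20° lon, +15·10° lat → SW at lon 0°, lat 60°.
Square 0, 6: +0·2° lon, +6·1° lat → SW at lon 0°, lat 66°.
Cell spans 2° lon × 1° lat. NE corner is SW corner plus one full cell.
latitude 67.00° N, longitude 2.00° E.

67.00° N, 2.00° E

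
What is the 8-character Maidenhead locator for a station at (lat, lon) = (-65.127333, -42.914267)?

Shift to the Maidenhead origin (180°W, 90°S): lon 137.08573, lat 24.87267.
Field: 137.08573/20 → 6 → G, 24.87267/10 → 2 → C; chars GC.
Square: 17.08573/2 → 8, 4.87267/1 → 4; chars 84.
Subsquare: 1.08573/0.0833333 → 13 → n, 0.87267/0.0416667 → 20 → u; chars nu.
Extended square: 0.00240/0.00833333 → 0, 0.03933/0.00416667 → 9; chars 09.

GC84nu09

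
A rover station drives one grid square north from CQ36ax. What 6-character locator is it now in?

CQ37aa

Latitude subsquare x = 23; +1 → 24, wraps to 0 = a, carry into square.
Latitude square 6; +1 → 7.
The longitude characters are unchanged.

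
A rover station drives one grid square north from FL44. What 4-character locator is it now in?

Latitude square 4; +1 → 5.
The longitude characters are unchanged.

FL45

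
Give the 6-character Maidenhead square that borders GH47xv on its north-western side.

GH47ww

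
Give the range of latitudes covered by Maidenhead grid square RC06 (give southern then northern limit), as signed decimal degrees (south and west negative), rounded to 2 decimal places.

Field R=17, C=2: +17·20° lon, +2·10° lat → SW at lon 160°, lat -70°.
Square 0, 6: +0·2° lon, +6·1° lat → SW at lon 160°, lat -64°.
Cell spans 2° lon × 1° lat.
south -64.00, north -63.00.

-64.00, -63.00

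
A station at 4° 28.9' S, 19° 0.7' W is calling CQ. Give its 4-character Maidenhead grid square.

II05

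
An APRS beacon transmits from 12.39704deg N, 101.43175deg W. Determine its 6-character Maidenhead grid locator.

DK92gj

Shift to the Maidenhead origin (180°W, 90°S): lon 78.5683, lat 102.3970.
Field: 78.5683/20 → 3 → D, 102.3970/10 → 10 → K; chars DK.
Square: 18.5683/2 → 9, 2.3970/1 → 2; chars 92.
Subsquare: 0.5683/0.0833333 → 6 → g, 0.3970/0.0416667 → 9 → j; chars gj.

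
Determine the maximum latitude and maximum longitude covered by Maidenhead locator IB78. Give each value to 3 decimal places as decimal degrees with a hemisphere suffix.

71.000° S, 4.000° W

Field I=8, B=1: +8·20° lon, +1·10° lat → SW at lon -20°, lat -80°.
Square 7, 8: +7·2° lon, +8·1° lat → SW at lon -6°, lat -72°.
Cell spans 2° lon × 1° lat. NE corner is SW corner plus one full cell.
latitude 71.000° S, longitude 4.000° W.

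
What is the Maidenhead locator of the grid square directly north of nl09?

Latitude square 9; +1 → 10, wraps to 0, carry into field.
Latitude field L = 11; +1 → 12 = M.
The longitude characters are unchanged.

NM00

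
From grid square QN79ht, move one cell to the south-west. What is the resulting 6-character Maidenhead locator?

QN79gs

Longitude subsquare h = 7; −1 → 6 = g.
Latitude subsquare t = 19; −1 → 18 = s.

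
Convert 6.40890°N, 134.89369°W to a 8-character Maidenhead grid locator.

CJ26nj28

Shift to the Maidenhead origin (180°W, 90°S): lon 45.10631, lat 96.40890.
Field: lon ⌊45.10631/20⌋ = 2 → C; lat ⌊96.40890/10⌋ = 9 → J.
Square: lon ⌊5.10631/2⌋ = 2; lat ⌊6.40890/1⌋ = 6.
Subsquare: lon ⌊1.10631/0.0833333⌋ = 13 → n; lat ⌊0.40890/0.0416667⌋ = 9 → j.
Extended square: lon ⌊0.02298/0.00833333⌋ = 2; lat ⌊0.03390/0.00416667⌋ = 8.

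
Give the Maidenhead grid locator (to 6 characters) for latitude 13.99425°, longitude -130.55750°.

CK43rx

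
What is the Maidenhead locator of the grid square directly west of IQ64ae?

IQ54xe

Longitude subsquare a = 0; −1 → -1, wraps to 23 = x, carry into square.
Longitude square 6; −1 → 5.
The latitude characters are unchanged.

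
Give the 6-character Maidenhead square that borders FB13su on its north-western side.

FB13rv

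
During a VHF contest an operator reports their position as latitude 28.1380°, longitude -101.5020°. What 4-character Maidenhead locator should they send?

DL98

Shift to the Maidenhead origin (180°W, 90°S): lon 78.50, lat 118.14.
Field: 78.50/20 → 3 → D, 118.14/10 → 11 → L; chars DL.
Square: 18.50/2 → 9, 8.14/1 → 8; chars 98.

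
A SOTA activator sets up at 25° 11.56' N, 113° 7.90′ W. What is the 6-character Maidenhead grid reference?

DL35ke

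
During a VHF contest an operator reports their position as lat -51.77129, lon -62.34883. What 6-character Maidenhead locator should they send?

Add 180° to longitude and 90° to latitude: 117.6512, 38.2287.
Field (20°×10°, letters A–R): 117.6512/20 → 5 → F, 38.2287/10 → 3 → D; chars FD.
Square (2°×1°, digits 0–9): 17.6512/2 → 8, 8.2287/1 → 8; chars 88.
Subsquare (5′×2.5′, letters a–x): 1.6512/0.0833333 → 19 → t, 0.2287/0.0416667 → 5 → f; chars tf.

FD88tf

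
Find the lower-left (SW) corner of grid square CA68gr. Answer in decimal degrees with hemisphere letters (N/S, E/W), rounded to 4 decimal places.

81.2917° S, 127.5000° W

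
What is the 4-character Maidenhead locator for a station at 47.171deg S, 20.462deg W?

HE92

Offset from 180°W / 90°S: lon 159.54°, lat 42.83°.
Field (20°×10°, letters A–R): lon ⌊159.54/20⌋ = 7 → H; lat ⌊42.83/10⌋ = 4 → E.
Square (2°×1°, digits 0–9): lon ⌊19.54/2⌋ = 9; lat ⌊2.83/1⌋ = 2.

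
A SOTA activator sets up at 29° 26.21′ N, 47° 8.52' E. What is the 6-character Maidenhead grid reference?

Add 180° to longitude and 90° to latitude: 227.1420, 119.4368.
Field (20°×10°, letters A–R): 227.1420/20 → 11 → L, 119.4368/10 → 11 → L; chars LL.
Square (2°×1°, digits 0–9): 7.1420/2 → 3, 9.4368/1 → 9; chars 39.
Subsquare (5′×2.5′, letters a–x): 1.1420/0.0833333 → 13 → n, 0.4368/0.0416667 → 10 → k; chars nk.

LL39nk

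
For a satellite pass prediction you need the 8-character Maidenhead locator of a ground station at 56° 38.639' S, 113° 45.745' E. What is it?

Offset from 180°W / 90°S: lon 293.76242°, lat 33.35602°.
Field (20°×10°, letters A–R): lon ⌊293.76242/20⌋ = 14 → O; lat ⌊33.35602/10⌋ = 3 → D.
Square (2°×1°, digits 0–9): lon ⌊13.76242/2⌋ = 6; lat ⌊3.35602/1⌋ = 3.
Subsquare (5′×2.5′, letters a–x): lon ⌊1.76242/0.0833333⌋ = 21 → v; lat ⌊0.35602/0.0416667⌋ = 8 → i.
Extended square (30″×15″, digits 0–9): lon ⌊0.01242/0.00833333⌋ = 1; lat ⌊0.02268/0.00416667⌋ = 5.

OD63vi15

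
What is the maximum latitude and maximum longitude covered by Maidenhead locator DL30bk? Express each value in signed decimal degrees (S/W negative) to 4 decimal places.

20.4583, -113.8333

Field D=3, L=11: +3·20° lon, +11·10° lat → SW at lon -120°, lat 20°.
Square 3, 0: +3·2° lon, +0·1° lat → SW at lon -114°, lat 20°.
Subsquare b=1, k=10: +1·0.0833333° lon, +10·0.0416667° lat → SW at lon -113.917°, lat 20.4167°.
Cell spans 0.0833333° lon × 0.0416667° lat. NE corner is SW corner plus one full cell.
latitude 20.4583, longitude -113.8333.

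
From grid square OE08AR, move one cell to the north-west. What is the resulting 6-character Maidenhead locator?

NE98xs

Longitude subsquare a = 0; −1 → -1, wraps to 23 = x, carry into square.
Longitude square 0; −1 → -1, wraps to 9, carry into field.
Longitude field O = 14; −1 → 13 = N.
Latitude subsquare r = 17; +1 → 18 = s.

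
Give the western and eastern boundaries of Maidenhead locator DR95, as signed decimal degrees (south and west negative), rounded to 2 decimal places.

-102.00, -100.00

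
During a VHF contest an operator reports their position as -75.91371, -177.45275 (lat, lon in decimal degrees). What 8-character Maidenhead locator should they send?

Shift to the Maidenhead origin (180°W, 90°S): lon 2.54725, lat 14.08629.
Field: 2.54725/20 → 0 → A, 14.08629/10 → 1 → B; chars AB.
Square: 2.54725/2 → 1, 4.08629/1 → 4; chars 14.
Subsquare: 0.54725/0.0833333 → 6 → g, 0.08629/0.0416667 → 2 → c; chars gc.
Extended square: 0.04725/0.00833333 → 5, 0.00296/0.00416667 → 0; chars 50.

AB14gc50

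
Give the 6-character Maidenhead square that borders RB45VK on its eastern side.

Longitude subsquare v = 21; +1 → 22 = w.
The latitude characters are unchanged.

RB45wk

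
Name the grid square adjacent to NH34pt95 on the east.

NH34qt05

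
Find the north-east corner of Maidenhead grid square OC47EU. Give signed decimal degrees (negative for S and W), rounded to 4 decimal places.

-62.1250, 108.4167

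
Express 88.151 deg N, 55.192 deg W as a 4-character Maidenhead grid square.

Offset from 180°W / 90°S: lon 124.81°, lat 178.15°.
Field (20°×10°, letters A–R): 124.81/20 → 6 → G, 178.15/10 → 17 → R; chars GR.
Square (2°×1°, digits 0–9): 4.81/2 → 2, 8.15/1 → 8; chars 28.

GR28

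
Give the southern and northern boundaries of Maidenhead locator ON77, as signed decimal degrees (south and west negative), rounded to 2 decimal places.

47.00, 48.00

Field O=14, N=13: +14·20° lon, +13·10° lat → SW at lon 100°, lat 40°.
Square 7, 7: +7·2° lon, +7·1° lat → SW at lon 114°, lat 47°.
Cell spans 2° lon × 1° lat.
south 47.00, north 48.00.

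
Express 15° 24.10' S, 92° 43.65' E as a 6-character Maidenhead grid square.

NH64io

Add 180° to longitude and 90° to latitude: 272.7275, 74.5983.
Field: lon ⌊272.7275/20⌋ = 13 → N; lat ⌊74.5983/10⌋ = 7 → H.
Square: lon ⌊12.7275/2⌋ = 6; lat ⌊4.5983/1⌋ = 4.
Subsquare: lon ⌊0.7275/0.0833333⌋ = 8 → i; lat ⌊0.5983/0.0416667⌋ = 14 → o.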